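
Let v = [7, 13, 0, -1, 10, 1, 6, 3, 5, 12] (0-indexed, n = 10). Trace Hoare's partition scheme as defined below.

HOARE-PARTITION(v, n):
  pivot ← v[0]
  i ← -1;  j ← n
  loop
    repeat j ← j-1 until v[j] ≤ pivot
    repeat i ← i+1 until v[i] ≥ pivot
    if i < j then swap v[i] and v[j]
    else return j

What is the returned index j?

5

pivot=7
j stops at 8 (5), i stops at 0 (7); swap ⇒ [5, 13, 0, -1, 10, 1, 6, 3, 7, 12]
j stops at 7 (3), i stops at 1 (13); swap ⇒ [5, 3, 0, -1, 10, 1, 6, 13, 7, 12]
j stops at 6 (6), i stops at 4 (10); swap ⇒ [5, 3, 0, -1, 6, 1, 10, 13, 7, 12]
j stops at 5, i stops at 6; i≥j ⇒ return 5. v=[5, 3, 0, -1, 6, 1, 10, 13, 7, 12]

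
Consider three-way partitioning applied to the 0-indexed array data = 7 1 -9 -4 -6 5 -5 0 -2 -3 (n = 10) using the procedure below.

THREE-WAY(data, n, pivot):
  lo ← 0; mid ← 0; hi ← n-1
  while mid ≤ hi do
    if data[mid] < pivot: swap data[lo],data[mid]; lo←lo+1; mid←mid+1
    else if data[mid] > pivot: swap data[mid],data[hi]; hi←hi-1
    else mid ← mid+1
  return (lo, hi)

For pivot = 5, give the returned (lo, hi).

(8, 8)

pivot = 5; lo=0, mid=0, hi=9
data[mid]=7>5: swap data[0],data[9]; hi=8 → -3 1 -9 -4 -6 5 -5 0 -2 7
data[mid]=-3<5: swap data[0],data[0]; lo=1,mid=1 → -3 1 -9 -4 -6 5 -5 0 -2 7
data[mid]=1<5: swap data[1],data[1]; lo=2,mid=2 → -3 1 -9 -4 -6 5 -5 0 -2 7
data[mid]=-9<5: swap data[2],data[2]; lo=3,mid=3 → -3 1 -9 -4 -6 5 -5 0 -2 7
data[mid]=-4<5: swap data[3],data[3]; lo=4,mid=4 → -3 1 -9 -4 -6 5 -5 0 -2 7
data[mid]=-6<5: swap data[4],data[4]; lo=5,mid=5 → -3 1 -9 -4 -6 5 -5 0 -2 7
data[mid]=5=5: mid=6
data[mid]=-5<5: swap data[5],data[6]; lo=6,mid=7 → -3 1 -9 -4 -6 -5 5 0 -2 7
data[mid]=0<5: swap data[6],data[7]; lo=7,mid=8 → -3 1 -9 -4 -6 -5 0 5 -2 7
data[mid]=-2<5: swap data[7],data[8]; lo=8,mid=9 → -3 1 -9 -4 -6 -5 0 -2 5 7
end: lo=8, hi=8; data = -3 1 -9 -4 -6 -5 0 -2 5 7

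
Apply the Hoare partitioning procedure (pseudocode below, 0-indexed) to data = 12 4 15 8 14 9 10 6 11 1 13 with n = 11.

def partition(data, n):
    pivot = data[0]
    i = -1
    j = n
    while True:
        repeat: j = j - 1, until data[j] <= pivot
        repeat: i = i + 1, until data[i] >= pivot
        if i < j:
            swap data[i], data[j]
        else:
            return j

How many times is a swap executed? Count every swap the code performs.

pivot = data[0] = 12; i = -1, j = 11
j→9 (data[9]=1≤12), i→0 (data[0]=12≥12); i<j, swap → 1 4 15 8 14 9 10 6 11 12 13
j→8 (data[8]=11≤12), i→2 (data[2]=15≥12); i<j, swap → 1 4 11 8 14 9 10 6 15 12 13
j→7 (data[7]=6≤12), i→4 (data[4]=14≥12); i<j, swap → 1 4 11 8 6 9 10 14 15 12 13
j→6, i→7; i≥j, return j=6. data = 1 4 11 8 6 9 10 14 15 12 13

3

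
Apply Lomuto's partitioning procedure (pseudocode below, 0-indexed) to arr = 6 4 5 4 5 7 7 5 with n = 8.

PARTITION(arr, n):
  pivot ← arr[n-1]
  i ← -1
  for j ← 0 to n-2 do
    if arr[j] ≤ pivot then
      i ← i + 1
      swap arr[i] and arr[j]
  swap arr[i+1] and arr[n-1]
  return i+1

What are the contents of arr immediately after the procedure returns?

pivot=5, i=-1
j=0: 6>5, skip
j=1: 4≤5, i=0, swap(0,1) ⇒ 4 6 5 4 5 7 7 5
j=2: 5≤5, i=1, swap(1,2) ⇒ 4 5 6 4 5 7 7 5
j=3: 4≤5, i=2, swap(2,3) ⇒ 4 5 4 6 5 7 7 5
j=4: 5≤5, i=3, swap(3,4) ⇒ 4 5 4 5 6 7 7 5
j=5: 7>5, skip
j=6: 7>5, skip
swap(4,7) ⇒ 4 5 4 5 5 7 7 6; return 4

4 5 4 5 5 7 7 6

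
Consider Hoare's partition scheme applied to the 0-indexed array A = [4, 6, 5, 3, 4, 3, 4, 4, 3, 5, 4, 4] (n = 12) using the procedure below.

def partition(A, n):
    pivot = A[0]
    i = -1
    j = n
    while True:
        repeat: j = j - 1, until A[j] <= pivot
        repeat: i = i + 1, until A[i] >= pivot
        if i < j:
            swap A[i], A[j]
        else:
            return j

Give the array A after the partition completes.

[4, 4, 3, 3, 4, 3, 4, 4, 5, 5, 6, 4]

pivot=4
j stops at 11 (4), i stops at 0 (4); swap ⇒ [4, 6, 5, 3, 4, 3, 4, 4, 3, 5, 4, 4]
j stops at 10 (4), i stops at 1 (6); swap ⇒ [4, 4, 5, 3, 4, 3, 4, 4, 3, 5, 6, 4]
j stops at 8 (3), i stops at 2 (5); swap ⇒ [4, 4, 3, 3, 4, 3, 4, 4, 5, 5, 6, 4]
j stops at 7 (4), i stops at 4 (4); swap ⇒ [4, 4, 3, 3, 4, 3, 4, 4, 5, 5, 6, 4]
j stops at 6, i stops at 6; i≥j ⇒ return 6. A=[4, 4, 3, 3, 4, 3, 4, 4, 5, 5, 6, 4]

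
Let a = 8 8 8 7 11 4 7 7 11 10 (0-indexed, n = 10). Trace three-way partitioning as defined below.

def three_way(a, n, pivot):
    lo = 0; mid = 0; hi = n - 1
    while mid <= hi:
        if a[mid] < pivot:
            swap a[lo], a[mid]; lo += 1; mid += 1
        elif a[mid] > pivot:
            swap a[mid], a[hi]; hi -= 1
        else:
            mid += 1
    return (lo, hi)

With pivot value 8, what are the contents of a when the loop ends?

7 7 4 7 8 8 8 11 10 11

pivot = 8; lo=0, mid=0, hi=9
a[mid]=8=8: mid=1
a[mid]=8=8: mid=2
a[mid]=8=8: mid=3
a[mid]=7<8: swap a[0],a[3]; lo=1,mid=4 → 7 8 8 8 11 4 7 7 11 10
a[mid]=11>8: swap a[4],a[9]; hi=8 → 7 8 8 8 10 4 7 7 11 11
a[mid]=10>8: swap a[4],a[8]; hi=7 → 7 8 8 8 11 4 7 7 10 11
a[mid]=11>8: swap a[4],a[7]; hi=6 → 7 8 8 8 7 4 7 11 10 11
a[mid]=7<8: swap a[1],a[4]; lo=2,mid=5 → 7 7 8 8 8 4 7 11 10 11
a[mid]=4<8: swap a[2],a[5]; lo=3,mid=6 → 7 7 4 8 8 8 7 11 10 11
a[mid]=7<8: swap a[3],a[6]; lo=4,mid=7 → 7 7 4 7 8 8 8 11 10 11
end: lo=4, hi=6; a = 7 7 4 7 8 8 8 11 10 11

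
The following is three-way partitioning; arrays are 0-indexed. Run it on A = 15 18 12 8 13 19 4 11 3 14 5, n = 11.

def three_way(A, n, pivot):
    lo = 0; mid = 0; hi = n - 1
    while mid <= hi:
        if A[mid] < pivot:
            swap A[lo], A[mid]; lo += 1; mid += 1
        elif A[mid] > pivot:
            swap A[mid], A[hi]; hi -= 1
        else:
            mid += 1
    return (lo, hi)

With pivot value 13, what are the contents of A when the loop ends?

5 3 12 8 11 4 13 19 14 18 15

pivot = 13; lo=0, mid=0, hi=10
A[mid]=15>13: swap A[0],A[10]; hi=9 → 5 18 12 8 13 19 4 11 3 14 15
A[mid]=5<13: swap A[0],A[0]; lo=1,mid=1 → 5 18 12 8 13 19 4 11 3 14 15
A[mid]=18>13: swap A[1],A[9]; hi=8 → 5 14 12 8 13 19 4 11 3 18 15
A[mid]=14>13: swap A[1],A[8]; hi=7 → 5 3 12 8 13 19 4 11 14 18 15
A[mid]=3<13: swap A[1],A[1]; lo=2,mid=2 → 5 3 12 8 13 19 4 11 14 18 15
A[mid]=12<13: swap A[2],A[2]; lo=3,mid=3 → 5 3 12 8 13 19 4 11 14 18 15
A[mid]=8<13: swap A[3],A[3]; lo=4,mid=4 → 5 3 12 8 13 19 4 11 14 18 15
A[mid]=13=13: mid=5
A[mid]=19>13: swap A[5],A[7]; hi=6 → 5 3 12 8 13 11 4 19 14 18 15
A[mid]=11<13: swap A[4],A[5]; lo=5,mid=6 → 5 3 12 8 11 13 4 19 14 18 15
A[mid]=4<13: swap A[5],A[6]; lo=6,mid=7 → 5 3 12 8 11 4 13 19 14 18 15
end: lo=6, hi=6; A = 5 3 12 8 11 4 13 19 14 18 15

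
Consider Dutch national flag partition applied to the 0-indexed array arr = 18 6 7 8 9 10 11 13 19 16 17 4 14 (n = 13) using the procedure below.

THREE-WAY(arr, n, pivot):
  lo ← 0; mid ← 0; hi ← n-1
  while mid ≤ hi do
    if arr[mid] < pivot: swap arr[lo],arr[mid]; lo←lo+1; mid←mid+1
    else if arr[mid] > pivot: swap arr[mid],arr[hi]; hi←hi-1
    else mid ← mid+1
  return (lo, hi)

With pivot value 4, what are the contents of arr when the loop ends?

4 7 8 9 10 11 13 19 16 17 6 14 18

pivot = 4; lo=0, mid=0, hi=12
arr[mid]=18>4: swap arr[0],arr[12]; hi=11 → 14 6 7 8 9 10 11 13 19 16 17 4 18
arr[mid]=14>4: swap arr[0],arr[11]; hi=10 → 4 6 7 8 9 10 11 13 19 16 17 14 18
arr[mid]=4=4: mid=1
arr[mid]=6>4: swap arr[1],arr[10]; hi=9 → 4 17 7 8 9 10 11 13 19 16 6 14 18
arr[mid]=17>4: swap arr[1],arr[9]; hi=8 → 4 16 7 8 9 10 11 13 19 17 6 14 18
arr[mid]=16>4: swap arr[1],arr[8]; hi=7 → 4 19 7 8 9 10 11 13 16 17 6 14 18
arr[mid]=19>4: swap arr[1],arr[7]; hi=6 → 4 13 7 8 9 10 11 19 16 17 6 14 18
arr[mid]=13>4: swap arr[1],arr[6]; hi=5 → 4 11 7 8 9 10 13 19 16 17 6 14 18
arr[mid]=11>4: swap arr[1],arr[5]; hi=4 → 4 10 7 8 9 11 13 19 16 17 6 14 18
arr[mid]=10>4: swap arr[1],arr[4]; hi=3 → 4 9 7 8 10 11 13 19 16 17 6 14 18
arr[mid]=9>4: swap arr[1],arr[3]; hi=2 → 4 8 7 9 10 11 13 19 16 17 6 14 18
arr[mid]=8>4: swap arr[1],arr[2]; hi=1 → 4 7 8 9 10 11 13 19 16 17 6 14 18
arr[mid]=7>4: swap arr[1],arr[1]; hi=0 → 4 7 8 9 10 11 13 19 16 17 6 14 18
end: lo=0, hi=0; arr = 4 7 8 9 10 11 13 19 16 17 6 14 18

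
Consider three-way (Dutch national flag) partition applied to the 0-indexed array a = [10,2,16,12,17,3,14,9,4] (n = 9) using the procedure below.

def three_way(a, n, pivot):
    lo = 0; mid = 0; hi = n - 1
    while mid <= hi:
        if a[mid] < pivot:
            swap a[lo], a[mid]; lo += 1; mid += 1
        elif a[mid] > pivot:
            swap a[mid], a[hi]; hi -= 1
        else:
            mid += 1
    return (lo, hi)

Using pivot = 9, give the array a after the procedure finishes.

lo=0 mid=0 hi=8
10>9: swap(0,8), hi=7 ⇒ [4,2,16,12,17,3,14,9,10]
4<9: swap(0,0), lo=1 mid=1 ⇒ [4,2,16,12,17,3,14,9,10]
2<9: swap(1,1), lo=2 mid=2 ⇒ [4,2,16,12,17,3,14,9,10]
16>9: swap(2,7), hi=6 ⇒ [4,2,9,12,17,3,14,16,10]
9=9: mid=3
12>9: swap(3,6), hi=5 ⇒ [4,2,9,14,17,3,12,16,10]
14>9: swap(3,5), hi=4 ⇒ [4,2,9,3,17,14,12,16,10]
3<9: swap(2,3), lo=3 mid=4 ⇒ [4,2,3,9,17,14,12,16,10]
17>9: swap(4,4), hi=3 ⇒ [4,2,3,9,17,14,12,16,10]
done. lo=3 hi=3; a=[4,2,3,9,17,14,12,16,10]

[4,2,3,9,17,14,12,16,10]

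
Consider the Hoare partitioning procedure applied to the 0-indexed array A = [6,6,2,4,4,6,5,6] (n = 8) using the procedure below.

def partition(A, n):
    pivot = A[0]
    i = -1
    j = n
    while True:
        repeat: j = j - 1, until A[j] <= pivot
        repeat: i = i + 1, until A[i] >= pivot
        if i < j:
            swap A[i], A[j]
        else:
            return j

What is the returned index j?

pivot=6
j stops at 7 (6), i stops at 0 (6); swap ⇒ [6,6,2,4,4,6,5,6]
j stops at 6 (5), i stops at 1 (6); swap ⇒ [6,5,2,4,4,6,6,6]
j stops at 5, i stops at 5; i≥j ⇒ return 5. A=[6,5,2,4,4,6,6,6]

5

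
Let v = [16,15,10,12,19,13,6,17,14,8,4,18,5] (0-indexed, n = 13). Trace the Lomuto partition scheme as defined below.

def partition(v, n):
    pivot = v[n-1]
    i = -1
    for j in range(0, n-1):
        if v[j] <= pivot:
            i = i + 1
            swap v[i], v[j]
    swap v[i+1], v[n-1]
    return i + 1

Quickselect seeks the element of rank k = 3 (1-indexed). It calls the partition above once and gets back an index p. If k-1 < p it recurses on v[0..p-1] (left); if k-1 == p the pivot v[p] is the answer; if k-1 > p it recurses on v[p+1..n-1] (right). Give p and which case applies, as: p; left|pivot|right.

1; right

pivot=5, i=-1
j=0: 16>5, skip
j=1: 15>5, skip
j=2: 10>5, skip
j=3: 12>5, skip
j=4: 19>5, skip
j=5: 13>5, skip
j=6: 6>5, skip
j=7: 17>5, skip
j=8: 14>5, skip
j=9: 8>5, skip
j=10: 4≤5, i=0, swap(0,10) ⇒ [4,15,10,12,19,13,6,17,14,8,16,18,5]
j=11: 18>5, skip
swap(1,12) ⇒ [4,5,10,12,19,13,6,17,14,8,16,18,15]; return 1
p = 1; k-1 = 2 > 1 ⇒ right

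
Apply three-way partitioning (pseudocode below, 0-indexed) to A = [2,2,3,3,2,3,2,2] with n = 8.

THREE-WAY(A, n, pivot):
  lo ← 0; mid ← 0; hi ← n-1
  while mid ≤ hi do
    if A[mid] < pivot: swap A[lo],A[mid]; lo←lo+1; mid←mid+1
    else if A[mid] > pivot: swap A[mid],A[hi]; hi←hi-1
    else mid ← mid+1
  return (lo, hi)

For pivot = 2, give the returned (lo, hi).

(0, 4)

lo=0 mid=0 hi=7
2=2: mid=1
2=2: mid=2
3>2: swap(2,7), hi=6 ⇒ [2,2,2,3,2,3,2,3]
2=2: mid=3
3>2: swap(3,6), hi=5 ⇒ [2,2,2,2,2,3,3,3]
2=2: mid=4
2=2: mid=5
3>2: swap(5,5), hi=4 ⇒ [2,2,2,2,2,3,3,3]
done. lo=0 hi=4; A=[2,2,2,2,2,3,3,3]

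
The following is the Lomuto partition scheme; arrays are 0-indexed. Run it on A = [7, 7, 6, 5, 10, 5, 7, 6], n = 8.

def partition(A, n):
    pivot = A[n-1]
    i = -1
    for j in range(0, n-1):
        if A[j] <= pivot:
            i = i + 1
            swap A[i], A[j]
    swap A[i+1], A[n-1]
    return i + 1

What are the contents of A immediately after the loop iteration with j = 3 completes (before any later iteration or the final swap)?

[6, 5, 7, 7, 10, 5, 7, 6]

pivot=6, i=-1
j=0: 7>6, skip
j=1: 7>6, skip
j=2: 6≤6, i=0, swap(0,2) ⇒ [6, 7, 7, 5, 10, 5, 7, 6]
j=3: 5≤6, i=1, swap(1,3) ⇒ [6, 5, 7, 7, 10, 5, 7, 6]
(after j=3) A = [6, 5, 7, 7, 10, 5, 7, 6]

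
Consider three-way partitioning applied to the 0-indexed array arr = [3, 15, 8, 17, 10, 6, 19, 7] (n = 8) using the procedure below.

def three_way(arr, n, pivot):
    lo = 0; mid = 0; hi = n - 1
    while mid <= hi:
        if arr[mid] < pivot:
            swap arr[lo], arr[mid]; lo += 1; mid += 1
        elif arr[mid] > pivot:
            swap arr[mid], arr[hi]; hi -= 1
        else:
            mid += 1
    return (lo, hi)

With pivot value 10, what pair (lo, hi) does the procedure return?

(4, 4)

lo=0 mid=0 hi=7
3<10: swap(0,0), lo=1 mid=1 ⇒ [3, 15, 8, 17, 10, 6, 19, 7]
15>10: swap(1,7), hi=6 ⇒ [3, 7, 8, 17, 10, 6, 19, 15]
7<10: swap(1,1), lo=2 mid=2 ⇒ [3, 7, 8, 17, 10, 6, 19, 15]
8<10: swap(2,2), lo=3 mid=3 ⇒ [3, 7, 8, 17, 10, 6, 19, 15]
17>10: swap(3,6), hi=5 ⇒ [3, 7, 8, 19, 10, 6, 17, 15]
19>10: swap(3,5), hi=4 ⇒ [3, 7, 8, 6, 10, 19, 17, 15]
6<10: swap(3,3), lo=4 mid=4 ⇒ [3, 7, 8, 6, 10, 19, 17, 15]
10=10: mid=5
done. lo=4 hi=4; arr=[3, 7, 8, 6, 10, 19, 17, 15]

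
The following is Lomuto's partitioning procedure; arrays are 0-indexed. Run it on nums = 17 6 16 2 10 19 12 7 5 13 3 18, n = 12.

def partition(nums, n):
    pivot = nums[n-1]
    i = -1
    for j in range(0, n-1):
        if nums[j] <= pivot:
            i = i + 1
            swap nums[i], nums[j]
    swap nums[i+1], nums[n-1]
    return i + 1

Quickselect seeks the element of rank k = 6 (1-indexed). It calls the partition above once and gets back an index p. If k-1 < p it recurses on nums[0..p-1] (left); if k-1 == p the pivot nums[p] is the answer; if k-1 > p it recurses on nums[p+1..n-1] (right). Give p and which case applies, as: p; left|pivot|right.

10; left

pivot=18, i=-1
j=0: 17≤18, i=0, swap(0,0) ⇒ 17 6 16 2 10 19 12 7 5 13 3 18
j=1: 6≤18, i=1, swap(1,1) ⇒ 17 6 16 2 10 19 12 7 5 13 3 18
j=2: 16≤18, i=2, swap(2,2) ⇒ 17 6 16 2 10 19 12 7 5 13 3 18
j=3: 2≤18, i=3, swap(3,3) ⇒ 17 6 16 2 10 19 12 7 5 13 3 18
j=4: 10≤18, i=4, swap(4,4) ⇒ 17 6 16 2 10 19 12 7 5 13 3 18
j=5: 19>18, skip
j=6: 12≤18, i=5, swap(5,6) ⇒ 17 6 16 2 10 12 19 7 5 13 3 18
j=7: 7≤18, i=6, swap(6,7) ⇒ 17 6 16 2 10 12 7 19 5 13 3 18
j=8: 5≤18, i=7, swap(7,8) ⇒ 17 6 16 2 10 12 7 5 19 13 3 18
j=9: 13≤18, i=8, swap(8,9) ⇒ 17 6 16 2 10 12 7 5 13 19 3 18
j=10: 3≤18, i=9, swap(9,10) ⇒ 17 6 16 2 10 12 7 5 13 3 19 18
swap(10,11) ⇒ 17 6 16 2 10 12 7 5 13 3 18 19; return 10
p = 10; k-1 = 5 < 10 ⇒ left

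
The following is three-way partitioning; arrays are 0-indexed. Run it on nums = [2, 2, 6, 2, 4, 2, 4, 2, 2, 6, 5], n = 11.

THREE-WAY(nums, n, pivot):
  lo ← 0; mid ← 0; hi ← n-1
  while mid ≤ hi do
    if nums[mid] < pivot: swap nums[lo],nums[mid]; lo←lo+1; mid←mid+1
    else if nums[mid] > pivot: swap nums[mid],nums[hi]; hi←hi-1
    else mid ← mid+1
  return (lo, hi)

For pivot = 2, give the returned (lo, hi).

lo=0 mid=0 hi=10
2=2: mid=1
2=2: mid=2
6>2: swap(2,10), hi=9 ⇒ [2, 2, 5, 2, 4, 2, 4, 2, 2, 6, 6]
5>2: swap(2,9), hi=8 ⇒ [2, 2, 6, 2, 4, 2, 4, 2, 2, 5, 6]
6>2: swap(2,8), hi=7 ⇒ [2, 2, 2, 2, 4, 2, 4, 2, 6, 5, 6]
2=2: mid=3
2=2: mid=4
4>2: swap(4,7), hi=6 ⇒ [2, 2, 2, 2, 2, 2, 4, 4, 6, 5, 6]
2=2: mid=5
2=2: mid=6
4>2: swap(6,6), hi=5 ⇒ [2, 2, 2, 2, 2, 2, 4, 4, 6, 5, 6]
done. lo=0 hi=5; nums=[2, 2, 2, 2, 2, 2, 4, 4, 6, 5, 6]

(0, 5)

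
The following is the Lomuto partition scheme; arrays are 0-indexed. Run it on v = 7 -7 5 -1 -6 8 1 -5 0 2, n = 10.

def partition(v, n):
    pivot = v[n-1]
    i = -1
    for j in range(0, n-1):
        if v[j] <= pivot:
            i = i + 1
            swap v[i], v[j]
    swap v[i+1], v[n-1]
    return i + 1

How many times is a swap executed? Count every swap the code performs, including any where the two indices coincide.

7

pivot = v[9] = 2; i = -1
j=0: v[0]=7 > 2 → no swap
j=1: v[1]=-7 ≤ 2 → i=0, swap v[0],v[1] → -7 7 5 -1 -6 8 1 -5 0 2
j=2: v[2]=5 > 2 → no swap
j=3: v[3]=-1 ≤ 2 → i=1, swap v[1],v[3] → -7 -1 5 7 -6 8 1 -5 0 2
j=4: v[4]=-6 ≤ 2 → i=2, swap v[2],v[4] → -7 -1 -6 7 5 8 1 -5 0 2
j=5: v[5]=8 > 2 → no swap
j=6: v[6]=1 ≤ 2 → i=3, swap v[3],v[6] → -7 -1 -6 1 5 8 7 -5 0 2
j=7: v[7]=-5 ≤ 2 → i=4, swap v[4],v[7] → -7 -1 -6 1 -5 8 7 5 0 2
j=8: v[8]=0 ≤ 2 → i=5, swap v[5],v[8] → -7 -1 -6 1 -5 0 7 5 8 2
final swap v[6],v[9] → -7 -1 -6 1 -5 0 2 5 8 7; return 6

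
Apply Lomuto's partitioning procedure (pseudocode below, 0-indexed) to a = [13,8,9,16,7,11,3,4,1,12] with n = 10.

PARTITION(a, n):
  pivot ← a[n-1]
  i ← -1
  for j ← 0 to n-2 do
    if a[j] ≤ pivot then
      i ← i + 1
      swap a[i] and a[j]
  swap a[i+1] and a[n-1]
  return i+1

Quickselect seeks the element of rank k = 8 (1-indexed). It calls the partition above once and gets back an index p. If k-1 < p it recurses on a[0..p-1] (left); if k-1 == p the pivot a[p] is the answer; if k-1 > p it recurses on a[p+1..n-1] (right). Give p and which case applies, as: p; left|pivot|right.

7; pivot

pivot = a[9] = 12; i = -1
j=0: a[0]=13 > 12 → no swap
j=1: a[1]=8 ≤ 12 → i=0, swap a[0],a[1] → [8,13,9,16,7,11,3,4,1,12]
j=2: a[2]=9 ≤ 12 → i=1, swap a[1],a[2] → [8,9,13,16,7,11,3,4,1,12]
j=3: a[3]=16 > 12 → no swap
j=4: a[4]=7 ≤ 12 → i=2, swap a[2],a[4] → [8,9,7,16,13,11,3,4,1,12]
j=5: a[5]=11 ≤ 12 → i=3, swap a[3],a[5] → [8,9,7,11,13,16,3,4,1,12]
j=6: a[6]=3 ≤ 12 → i=4, swap a[4],a[6] → [8,9,7,11,3,16,13,4,1,12]
j=7: a[7]=4 ≤ 12 → i=5, swap a[5],a[7] → [8,9,7,11,3,4,13,16,1,12]
j=8: a[8]=1 ≤ 12 → i=6, swap a[6],a[8] → [8,9,7,11,3,4,1,16,13,12]
final swap a[7],a[9] → [8,9,7,11,3,4,1,12,13,16]; return 7
p = 7; k-1 = 7 == 7 ⇒ pivot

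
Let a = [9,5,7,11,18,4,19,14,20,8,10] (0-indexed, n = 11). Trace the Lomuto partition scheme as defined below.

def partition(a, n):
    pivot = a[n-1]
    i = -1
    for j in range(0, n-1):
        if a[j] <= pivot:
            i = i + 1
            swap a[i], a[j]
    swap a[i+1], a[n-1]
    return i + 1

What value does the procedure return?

pivot = a[10] = 10; i = -1
j=0: a[0]=9 ≤ 10 → i=0, swap a[0],a[0] (no change) → [9,5,7,11,18,4,19,14,20,8,10]
j=1: a[1]=5 ≤ 10 → i=1, swap a[1],a[1] (no change) → [9,5,7,11,18,4,19,14,20,8,10]
j=2: a[2]=7 ≤ 10 → i=2, swap a[2],a[2] (no change) → [9,5,7,11,18,4,19,14,20,8,10]
j=3: a[3]=11 > 10 → no swap
j=4: a[4]=18 > 10 → no swap
j=5: a[5]=4 ≤ 10 → i=3, swap a[3],a[5] → [9,5,7,4,18,11,19,14,20,8,10]
j=6: a[6]=19 > 10 → no swap
j=7: a[7]=14 > 10 → no swap
j=8: a[8]=20 > 10 → no swap
j=9: a[9]=8 ≤ 10 → i=4, swap a[4],a[9] → [9,5,7,4,8,11,19,14,20,18,10]
final swap a[5],a[10] → [9,5,7,4,8,10,19,14,20,18,11]; return 5

5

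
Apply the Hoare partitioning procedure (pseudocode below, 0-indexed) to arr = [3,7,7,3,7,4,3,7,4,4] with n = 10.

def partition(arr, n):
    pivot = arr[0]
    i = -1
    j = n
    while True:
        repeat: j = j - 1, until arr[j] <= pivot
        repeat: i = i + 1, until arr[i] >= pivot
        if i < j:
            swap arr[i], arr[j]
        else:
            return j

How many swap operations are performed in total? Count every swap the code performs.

2

pivot = arr[0] = 3; i = -1, j = 10
j→6 (arr[6]=3≤3), i→0 (arr[0]=3≥3); i<j, swap → [3,7,7,3,7,4,3,7,4,4]
j→3 (arr[3]=3≤3), i→1 (arr[1]=7≥3); i<j, swap → [3,3,7,7,7,4,3,7,4,4]
j→1, i→2; i≥j, return j=1. arr = [3,3,7,7,7,4,3,7,4,4]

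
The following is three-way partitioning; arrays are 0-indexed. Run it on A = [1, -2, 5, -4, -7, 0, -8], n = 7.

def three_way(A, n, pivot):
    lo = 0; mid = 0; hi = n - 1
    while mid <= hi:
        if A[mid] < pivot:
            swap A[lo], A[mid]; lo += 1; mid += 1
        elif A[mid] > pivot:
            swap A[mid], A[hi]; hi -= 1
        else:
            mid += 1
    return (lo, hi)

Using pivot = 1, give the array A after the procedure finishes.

pivot = 1; lo=0, mid=0, hi=6
A[mid]=1=1: mid=1
A[mid]=-2<1: swap A[0],A[1]; lo=1,mid=2 → [-2, 1, 5, -4, -7, 0, -8]
A[mid]=5>1: swap A[2],A[6]; hi=5 → [-2, 1, -8, -4, -7, 0, 5]
A[mid]=-8<1: swap A[1],A[2]; lo=2,mid=3 → [-2, -8, 1, -4, -7, 0, 5]
A[mid]=-4<1: swap A[2],A[3]; lo=3,mid=4 → [-2, -8, -4, 1, -7, 0, 5]
A[mid]=-7<1: swap A[3],A[4]; lo=4,mid=5 → [-2, -8, -4, -7, 1, 0, 5]
A[mid]=0<1: swap A[4],A[5]; lo=5,mid=6 → [-2, -8, -4, -7, 0, 1, 5]
end: lo=5, hi=5; A = [-2, -8, -4, -7, 0, 1, 5]

[-2, -8, -4, -7, 0, 1, 5]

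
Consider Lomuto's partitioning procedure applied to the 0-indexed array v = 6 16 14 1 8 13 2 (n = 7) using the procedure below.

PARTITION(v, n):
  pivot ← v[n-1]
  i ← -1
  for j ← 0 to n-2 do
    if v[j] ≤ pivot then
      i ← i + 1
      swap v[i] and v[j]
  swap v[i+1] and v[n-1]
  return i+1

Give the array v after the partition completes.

pivot = v[6] = 2; i = -1
j=0: v[0]=6 > 2 → no swap
j=1: v[1]=16 > 2 → no swap
j=2: v[2]=14 > 2 → no swap
j=3: v[3]=1 ≤ 2 → i=0, swap v[0],v[3] → 1 16 14 6 8 13 2
j=4: v[4]=8 > 2 → no swap
j=5: v[5]=13 > 2 → no swap
final swap v[1],v[6] → 1 2 14 6 8 13 16; return 1

1 2 14 6 8 13 16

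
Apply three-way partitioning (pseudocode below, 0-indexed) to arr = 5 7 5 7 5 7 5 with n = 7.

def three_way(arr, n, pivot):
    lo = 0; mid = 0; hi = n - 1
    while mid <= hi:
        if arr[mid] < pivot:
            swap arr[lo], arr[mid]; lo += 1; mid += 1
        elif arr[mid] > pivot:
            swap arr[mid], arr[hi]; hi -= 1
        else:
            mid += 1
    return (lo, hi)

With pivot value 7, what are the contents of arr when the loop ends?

lo=0 mid=0 hi=6
5<7: swap(0,0), lo=1 mid=1 ⇒ 5 7 5 7 5 7 5
7=7: mid=2
5<7: swap(1,2), lo=2 mid=3 ⇒ 5 5 7 7 5 7 5
7=7: mid=4
5<7: swap(2,4), lo=3 mid=5 ⇒ 5 5 5 7 7 7 5
7=7: mid=6
5<7: swap(3,6), lo=4 mid=7 ⇒ 5 5 5 5 7 7 7
done. lo=4 hi=6; arr=5 5 5 5 7 7 7

5 5 5 5 7 7 7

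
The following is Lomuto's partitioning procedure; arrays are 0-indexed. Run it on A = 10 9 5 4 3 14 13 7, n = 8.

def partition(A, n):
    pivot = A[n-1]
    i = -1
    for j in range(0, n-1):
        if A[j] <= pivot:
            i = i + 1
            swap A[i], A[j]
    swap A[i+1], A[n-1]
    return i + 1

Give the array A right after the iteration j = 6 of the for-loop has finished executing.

5 4 3 9 10 14 13 7

pivot = A[7] = 7; i = -1
j=0: A[0]=10 > 7 → no swap
j=1: A[1]=9 > 7 → no swap
j=2: A[2]=5 ≤ 7 → i=0, swap A[0],A[2] → 5 9 10 4 3 14 13 7
j=3: A[3]=4 ≤ 7 → i=1, swap A[1],A[3] → 5 4 10 9 3 14 13 7
j=4: A[4]=3 ≤ 7 → i=2, swap A[2],A[4] → 5 4 3 9 10 14 13 7
j=5: A[5]=14 > 7 → no swap
j=6: A[6]=13 > 7 → no swap
(after j=6) A = 5 4 3 9 10 14 13 7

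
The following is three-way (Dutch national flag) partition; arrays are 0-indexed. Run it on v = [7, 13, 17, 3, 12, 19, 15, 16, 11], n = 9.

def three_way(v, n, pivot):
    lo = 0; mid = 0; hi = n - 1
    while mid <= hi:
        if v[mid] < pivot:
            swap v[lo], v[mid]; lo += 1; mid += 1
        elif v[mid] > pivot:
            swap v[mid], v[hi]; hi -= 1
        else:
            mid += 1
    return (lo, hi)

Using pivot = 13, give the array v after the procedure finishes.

lo=0 mid=0 hi=8
7<13: swap(0,0), lo=1 mid=1 ⇒ [7, 13, 17, 3, 12, 19, 15, 16, 11]
13=13: mid=2
17>13: swap(2,8), hi=7 ⇒ [7, 13, 11, 3, 12, 19, 15, 16, 17]
11<13: swap(1,2), lo=2 mid=3 ⇒ [7, 11, 13, 3, 12, 19, 15, 16, 17]
3<13: swap(2,3), lo=3 mid=4 ⇒ [7, 11, 3, 13, 12, 19, 15, 16, 17]
12<13: swap(3,4), lo=4 mid=5 ⇒ [7, 11, 3, 12, 13, 19, 15, 16, 17]
19>13: swap(5,7), hi=6 ⇒ [7, 11, 3, 12, 13, 16, 15, 19, 17]
16>13: swap(5,6), hi=5 ⇒ [7, 11, 3, 12, 13, 15, 16, 19, 17]
15>13: swap(5,5), hi=4 ⇒ [7, 11, 3, 12, 13, 15, 16, 19, 17]
done. lo=4 hi=4; v=[7, 11, 3, 12, 13, 15, 16, 19, 17]

[7, 11, 3, 12, 13, 15, 16, 19, 17]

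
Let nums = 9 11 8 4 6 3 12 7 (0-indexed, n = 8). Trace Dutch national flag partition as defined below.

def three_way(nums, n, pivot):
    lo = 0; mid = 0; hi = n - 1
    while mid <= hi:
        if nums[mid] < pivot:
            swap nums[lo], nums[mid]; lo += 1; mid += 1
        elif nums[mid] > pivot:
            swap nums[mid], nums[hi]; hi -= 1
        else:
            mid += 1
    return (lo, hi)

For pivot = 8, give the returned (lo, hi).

(4, 4)

lo=0 mid=0 hi=7
9>8: swap(0,7), hi=6 ⇒ 7 11 8 4 6 3 12 9
7<8: swap(0,0), lo=1 mid=1 ⇒ 7 11 8 4 6 3 12 9
11>8: swap(1,6), hi=5 ⇒ 7 12 8 4 6 3 11 9
12>8: swap(1,5), hi=4 ⇒ 7 3 8 4 6 12 11 9
3<8: swap(1,1), lo=2 mid=2 ⇒ 7 3 8 4 6 12 11 9
8=8: mid=3
4<8: swap(2,3), lo=3 mid=4 ⇒ 7 3 4 8 6 12 11 9
6<8: swap(3,4), lo=4 mid=5 ⇒ 7 3 4 6 8 12 11 9
done. lo=4 hi=4; nums=7 3 4 6 8 12 11 9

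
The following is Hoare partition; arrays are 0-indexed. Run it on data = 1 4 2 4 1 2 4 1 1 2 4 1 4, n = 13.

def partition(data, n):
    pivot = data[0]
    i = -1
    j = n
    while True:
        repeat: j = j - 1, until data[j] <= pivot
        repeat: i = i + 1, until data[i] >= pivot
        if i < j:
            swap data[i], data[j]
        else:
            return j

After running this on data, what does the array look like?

pivot = data[0] = 1; i = -1, j = 13
j→11 (data[11]=1≤1), i→0 (data[0]=1≥1); i<j, swap → 1 4 2 4 1 2 4 1 1 2 4 1 4
j→8 (data[8]=1≤1), i→1 (data[1]=4≥1); i<j, swap → 1 1 2 4 1 2 4 1 4 2 4 1 4
j→7 (data[7]=1≤1), i→2 (data[2]=2≥1); i<j, swap → 1 1 1 4 1 2 4 2 4 2 4 1 4
j→4 (data[4]=1≤1), i→3 (data[3]=4≥1); i<j, swap → 1 1 1 1 4 2 4 2 4 2 4 1 4
j→3, i→4; i≥j, return j=3. data = 1 1 1 1 4 2 4 2 4 2 4 1 4

1 1 1 1 4 2 4 2 4 2 4 1 4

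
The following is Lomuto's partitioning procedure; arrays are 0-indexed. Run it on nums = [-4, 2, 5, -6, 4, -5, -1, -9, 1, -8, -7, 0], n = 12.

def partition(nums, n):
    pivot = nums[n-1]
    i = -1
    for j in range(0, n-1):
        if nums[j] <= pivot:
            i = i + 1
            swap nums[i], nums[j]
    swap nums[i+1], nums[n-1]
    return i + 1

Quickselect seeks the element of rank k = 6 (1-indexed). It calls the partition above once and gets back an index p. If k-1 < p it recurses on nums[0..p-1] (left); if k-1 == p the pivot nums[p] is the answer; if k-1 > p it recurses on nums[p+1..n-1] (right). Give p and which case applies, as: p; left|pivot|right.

7; left

pivot = nums[11] = 0; i = -1
j=0: nums[0]=-4 ≤ 0 → i=0, swap nums[0],nums[0] (no change) → [-4, 2, 5, -6, 4, -5, -1, -9, 1, -8, -7, 0]
j=1: nums[1]=2 > 0 → no swap
j=2: nums[2]=5 > 0 → no swap
j=3: nums[3]=-6 ≤ 0 → i=1, swap nums[1],nums[3] → [-4, -6, 5, 2, 4, -5, -1, -9, 1, -8, -7, 0]
j=4: nums[4]=4 > 0 → no swap
j=5: nums[5]=-5 ≤ 0 → i=2, swap nums[2],nums[5] → [-4, -6, -5, 2, 4, 5, -1, -9, 1, -8, -7, 0]
j=6: nums[6]=-1 ≤ 0 → i=3, swap nums[3],nums[6] → [-4, -6, -5, -1, 4, 5, 2, -9, 1, -8, -7, 0]
j=7: nums[7]=-9 ≤ 0 → i=4, swap nums[4],nums[7] → [-4, -6, -5, -1, -9, 5, 2, 4, 1, -8, -7, 0]
j=8: nums[8]=1 > 0 → no swap
j=9: nums[9]=-8 ≤ 0 → i=5, swap nums[5],nums[9] → [-4, -6, -5, -1, -9, -8, 2, 4, 1, 5, -7, 0]
j=10: nums[10]=-7 ≤ 0 → i=6, swap nums[6],nums[10] → [-4, -6, -5, -1, -9, -8, -7, 4, 1, 5, 2, 0]
final swap nums[7],nums[11] → [-4, -6, -5, -1, -9, -8, -7, 0, 1, 5, 2, 4]; return 7
p = 7; k-1 = 5 < 7 ⇒ left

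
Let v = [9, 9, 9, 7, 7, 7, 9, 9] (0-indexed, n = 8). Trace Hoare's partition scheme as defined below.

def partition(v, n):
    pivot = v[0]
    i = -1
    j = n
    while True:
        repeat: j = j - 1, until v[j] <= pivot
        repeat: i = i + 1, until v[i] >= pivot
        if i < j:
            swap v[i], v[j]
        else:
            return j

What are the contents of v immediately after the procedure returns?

[9, 9, 7, 7, 7, 9, 9, 9]

pivot=9
j stops at 7 (9), i stops at 0 (9); swap ⇒ [9, 9, 9, 7, 7, 7, 9, 9]
j stops at 6 (9), i stops at 1 (9); swap ⇒ [9, 9, 9, 7, 7, 7, 9, 9]
j stops at 5 (7), i stops at 2 (9); swap ⇒ [9, 9, 7, 7, 7, 9, 9, 9]
j stops at 4, i stops at 5; i≥j ⇒ return 4. v=[9, 9, 7, 7, 7, 9, 9, 9]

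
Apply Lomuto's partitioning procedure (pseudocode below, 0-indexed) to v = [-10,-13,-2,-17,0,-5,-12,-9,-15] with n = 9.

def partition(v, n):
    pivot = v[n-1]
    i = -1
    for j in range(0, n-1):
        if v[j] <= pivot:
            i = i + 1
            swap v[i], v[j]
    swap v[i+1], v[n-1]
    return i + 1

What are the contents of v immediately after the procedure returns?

pivot = v[8] = -15; i = -1
j=0: v[0]=-10 > -15 → no swap
j=1: v[1]=-13 > -15 → no swap
j=2: v[2]=-2 > -15 → no swap
j=3: v[3]=-17 ≤ -15 → i=0, swap v[0],v[3] → [-17,-13,-2,-10,0,-5,-12,-9,-15]
j=4: v[4]=0 > -15 → no swap
j=5: v[5]=-5 > -15 → no swap
j=6: v[6]=-12 > -15 → no swap
j=7: v[7]=-9 > -15 → no swap
final swap v[1],v[8] → [-17,-15,-2,-10,0,-5,-12,-9,-13]; return 1

[-17,-15,-2,-10,0,-5,-12,-9,-13]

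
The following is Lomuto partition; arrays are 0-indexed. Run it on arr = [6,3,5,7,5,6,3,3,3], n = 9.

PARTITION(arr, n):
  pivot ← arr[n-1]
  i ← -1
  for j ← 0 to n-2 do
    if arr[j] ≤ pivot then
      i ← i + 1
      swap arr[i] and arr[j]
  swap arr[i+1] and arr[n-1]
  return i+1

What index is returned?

pivot = arr[8] = 3; i = -1
j=0: arr[0]=6 > 3 → no swap
j=1: arr[1]=3 ≤ 3 → i=0, swap arr[0],arr[1] → [3,6,5,7,5,6,3,3,3]
j=2: arr[2]=5 > 3 → no swap
j=3: arr[3]=7 > 3 → no swap
j=4: arr[4]=5 > 3 → no swap
j=5: arr[5]=6 > 3 → no swap
j=6: arr[6]=3 ≤ 3 → i=1, swap arr[1],arr[6] → [3,3,5,7,5,6,6,3,3]
j=7: arr[7]=3 ≤ 3 → i=2, swap arr[2],arr[7] → [3,3,3,7,5,6,6,5,3]
final swap arr[3],arr[8] → [3,3,3,3,5,6,6,5,7]; return 3

3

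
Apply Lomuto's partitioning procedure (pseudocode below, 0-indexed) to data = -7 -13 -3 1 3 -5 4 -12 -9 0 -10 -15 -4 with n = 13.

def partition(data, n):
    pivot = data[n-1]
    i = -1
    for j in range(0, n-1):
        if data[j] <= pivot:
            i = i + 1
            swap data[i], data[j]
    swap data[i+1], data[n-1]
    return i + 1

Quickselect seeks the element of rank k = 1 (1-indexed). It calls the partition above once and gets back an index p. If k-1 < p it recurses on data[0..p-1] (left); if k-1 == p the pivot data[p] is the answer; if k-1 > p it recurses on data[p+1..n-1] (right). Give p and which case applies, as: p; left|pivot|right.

pivot = data[12] = -4; i = -1
j=0: data[0]=-7 ≤ -4 → i=0, swap data[0],data[0] (no change) → -7 -13 -3 1 3 -5 4 -12 -9 0 -10 -15 -4
j=1: data[1]=-13 ≤ -4 → i=1, swap data[1],data[1] (no change) → -7 -13 -3 1 3 -5 4 -12 -9 0 -10 -15 -4
j=2: data[2]=-3 > -4 → no swap
j=3: data[3]=1 > -4 → no swap
j=4: data[4]=3 > -4 → no swap
j=5: data[5]=-5 ≤ -4 → i=2, swap data[2],data[5] → -7 -13 -5 1 3 -3 4 -12 -9 0 -10 -15 -4
j=6: data[6]=4 > -4 → no swap
j=7: data[7]=-12 ≤ -4 → i=3, swap data[3],data[7] → -7 -13 -5 -12 3 -3 4 1 -9 0 -10 -15 -4
j=8: data[8]=-9 ≤ -4 → i=4, swap data[4],data[8] → -7 -13 -5 -12 -9 -3 4 1 3 0 -10 -15 -4
j=9: data[9]=0 > -4 → no swap
j=10: data[10]=-10 ≤ -4 → i=5, swap data[5],data[10] → -7 -13 -5 -12 -9 -10 4 1 3 0 -3 -15 -4
j=11: data[11]=-15 ≤ -4 → i=6, swap data[6],data[11] → -7 -13 -5 -12 -9 -10 -15 1 3 0 -3 4 -4
final swap data[7],data[12] → -7 -13 -5 -12 -9 -10 -15 -4 3 0 -3 4 1; return 7
p = 7; k-1 = 0 < 7 ⇒ left

7; left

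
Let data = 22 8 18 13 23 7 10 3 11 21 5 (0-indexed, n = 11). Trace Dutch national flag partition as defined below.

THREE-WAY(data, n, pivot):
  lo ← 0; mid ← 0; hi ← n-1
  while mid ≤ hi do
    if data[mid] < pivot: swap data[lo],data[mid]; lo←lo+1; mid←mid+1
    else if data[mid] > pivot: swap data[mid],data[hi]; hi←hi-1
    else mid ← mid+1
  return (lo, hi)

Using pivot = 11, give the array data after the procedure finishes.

lo=0 mid=0 hi=10
22>11: swap(0,10), hi=9 ⇒ 5 8 18 13 23 7 10 3 11 21 22
5<11: swap(0,0), lo=1 mid=1 ⇒ 5 8 18 13 23 7 10 3 11 21 22
8<11: swap(1,1), lo=2 mid=2 ⇒ 5 8 18 13 23 7 10 3 11 21 22
18>11: swap(2,9), hi=8 ⇒ 5 8 21 13 23 7 10 3 11 18 22
21>11: swap(2,8), hi=7 ⇒ 5 8 11 13 23 7 10 3 21 18 22
11=11: mid=3
13>11: swap(3,7), hi=6 ⇒ 5 8 11 3 23 7 10 13 21 18 22
3<11: swap(2,3), lo=3 mid=4 ⇒ 5 8 3 11 23 7 10 13 21 18 22
23>11: swap(4,6), hi=5 ⇒ 5 8 3 11 10 7 23 13 21 18 22
10<11: swap(3,4), lo=4 mid=5 ⇒ 5 8 3 10 11 7 23 13 21 18 22
7<11: swap(4,5), lo=5 mid=6 ⇒ 5 8 3 10 7 11 23 13 21 18 22
done. lo=5 hi=5; data=5 8 3 10 7 11 23 13 21 18 22

5 8 3 10 7 11 23 13 21 18 22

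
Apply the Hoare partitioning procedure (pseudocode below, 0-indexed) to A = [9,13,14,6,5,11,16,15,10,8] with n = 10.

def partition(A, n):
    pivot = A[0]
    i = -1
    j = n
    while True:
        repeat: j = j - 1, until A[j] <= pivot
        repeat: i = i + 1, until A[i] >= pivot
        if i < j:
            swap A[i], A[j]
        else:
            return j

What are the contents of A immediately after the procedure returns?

[8,5,6,14,13,11,16,15,10,9]

pivot=9
j stops at 9 (8), i stops at 0 (9); swap ⇒ [8,13,14,6,5,11,16,15,10,9]
j stops at 4 (5), i stops at 1 (13); swap ⇒ [8,5,14,6,13,11,16,15,10,9]
j stops at 3 (6), i stops at 2 (14); swap ⇒ [8,5,6,14,13,11,16,15,10,9]
j stops at 2, i stops at 3; i≥j ⇒ return 2. A=[8,5,6,14,13,11,16,15,10,9]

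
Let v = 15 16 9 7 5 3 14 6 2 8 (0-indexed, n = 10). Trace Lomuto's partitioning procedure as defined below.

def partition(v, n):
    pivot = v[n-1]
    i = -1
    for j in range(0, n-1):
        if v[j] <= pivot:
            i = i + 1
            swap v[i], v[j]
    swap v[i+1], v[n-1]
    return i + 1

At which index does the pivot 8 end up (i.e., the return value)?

pivot=8, i=-1
j=0: 15>8, skip
j=1: 16>8, skip
j=2: 9>8, skip
j=3: 7≤8, i=0, swap(0,3) ⇒ 7 16 9 15 5 3 14 6 2 8
j=4: 5≤8, i=1, swap(1,4) ⇒ 7 5 9 15 16 3 14 6 2 8
j=5: 3≤8, i=2, swap(2,5) ⇒ 7 5 3 15 16 9 14 6 2 8
j=6: 14>8, skip
j=7: 6≤8, i=3, swap(3,7) ⇒ 7 5 3 6 16 9 14 15 2 8
j=8: 2≤8, i=4, swap(4,8) ⇒ 7 5 3 6 2 9 14 15 16 8
swap(5,9) ⇒ 7 5 3 6 2 8 14 15 16 9; return 5

5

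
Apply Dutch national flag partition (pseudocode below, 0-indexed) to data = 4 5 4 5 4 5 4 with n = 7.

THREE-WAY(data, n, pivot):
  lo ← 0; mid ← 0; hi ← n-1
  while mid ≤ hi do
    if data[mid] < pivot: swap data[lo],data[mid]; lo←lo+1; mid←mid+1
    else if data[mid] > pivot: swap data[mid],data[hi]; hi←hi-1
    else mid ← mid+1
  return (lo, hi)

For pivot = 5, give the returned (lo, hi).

pivot = 5; lo=0, mid=0, hi=6
data[mid]=4<5: swap data[0],data[0]; lo=1,mid=1 → 4 5 4 5 4 5 4
data[mid]=5=5: mid=2
data[mid]=4<5: swap data[1],data[2]; lo=2,mid=3 → 4 4 5 5 4 5 4
data[mid]=5=5: mid=4
data[mid]=4<5: swap data[2],data[4]; lo=3,mid=5 → 4 4 4 5 5 5 4
data[mid]=5=5: mid=6
data[mid]=4<5: swap data[3],data[6]; lo=4,mid=7 → 4 4 4 4 5 5 5
end: lo=4, hi=6; data = 4 4 4 4 5 5 5

(4, 6)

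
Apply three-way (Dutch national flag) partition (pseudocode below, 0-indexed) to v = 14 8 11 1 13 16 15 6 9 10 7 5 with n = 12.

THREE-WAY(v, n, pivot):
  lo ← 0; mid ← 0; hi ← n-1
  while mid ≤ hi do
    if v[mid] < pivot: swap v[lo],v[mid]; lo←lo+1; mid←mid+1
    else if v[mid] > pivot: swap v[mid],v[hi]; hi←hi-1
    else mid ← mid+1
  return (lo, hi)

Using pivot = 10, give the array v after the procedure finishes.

pivot = 10; lo=0, mid=0, hi=11
v[mid]=14>10: swap v[0],v[11]; hi=10 → 5 8 11 1 13 16 15 6 9 10 7 14
v[mid]=5<10: swap v[0],v[0]; lo=1,mid=1 → 5 8 11 1 13 16 15 6 9 10 7 14
v[mid]=8<10: swap v[1],v[1]; lo=2,mid=2 → 5 8 11 1 13 16 15 6 9 10 7 14
v[mid]=11>10: swap v[2],v[10]; hi=9 → 5 8 7 1 13 16 15 6 9 10 11 14
v[mid]=7<10: swap v[2],v[2]; lo=3,mid=3 → 5 8 7 1 13 16 15 6 9 10 11 14
v[mid]=1<10: swap v[3],v[3]; lo=4,mid=4 → 5 8 7 1 13 16 15 6 9 10 11 14
v[mid]=13>10: swap v[4],v[9]; hi=8 → 5 8 7 1 10 16 15 6 9 13 11 14
v[mid]=10=10: mid=5
v[mid]=16>10: swap v[5],v[8]; hi=7 → 5 8 7 1 10 9 15 6 16 13 11 14
v[mid]=9<10: swap v[4],v[5]; lo=5,mid=6 → 5 8 7 1 9 10 15 6 16 13 11 14
v[mid]=15>10: swap v[6],v[7]; hi=6 → 5 8 7 1 9 10 6 15 16 13 11 14
v[mid]=6<10: swap v[5],v[6]; lo=6,mid=7 → 5 8 7 1 9 6 10 15 16 13 11 14
end: lo=6, hi=6; v = 5 8 7 1 9 6 10 15 16 13 11 14

5 8 7 1 9 6 10 15 16 13 11 14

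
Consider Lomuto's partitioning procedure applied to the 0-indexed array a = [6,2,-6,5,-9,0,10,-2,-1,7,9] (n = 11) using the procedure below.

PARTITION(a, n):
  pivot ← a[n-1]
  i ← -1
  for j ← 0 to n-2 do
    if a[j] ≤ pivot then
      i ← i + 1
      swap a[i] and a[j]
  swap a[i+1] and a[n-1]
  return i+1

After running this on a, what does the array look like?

pivot = a[10] = 9; i = -1
j=0: a[0]=6 ≤ 9 → i=0, swap a[0],a[0] (no change) → [6,2,-6,5,-9,0,10,-2,-1,7,9]
j=1: a[1]=2 ≤ 9 → i=1, swap a[1],a[1] (no change) → [6,2,-6,5,-9,0,10,-2,-1,7,9]
j=2: a[2]=-6 ≤ 9 → i=2, swap a[2],a[2] (no change) → [6,2,-6,5,-9,0,10,-2,-1,7,9]
j=3: a[3]=5 ≤ 9 → i=3, swap a[3],a[3] (no change) → [6,2,-6,5,-9,0,10,-2,-1,7,9]
j=4: a[4]=-9 ≤ 9 → i=4, swap a[4],a[4] (no change) → [6,2,-6,5,-9,0,10,-2,-1,7,9]
j=5: a[5]=0 ≤ 9 → i=5, swap a[5],a[5] (no change) → [6,2,-6,5,-9,0,10,-2,-1,7,9]
j=6: a[6]=10 > 9 → no swap
j=7: a[7]=-2 ≤ 9 → i=6, swap a[6],a[7] → [6,2,-6,5,-9,0,-2,10,-1,7,9]
j=8: a[8]=-1 ≤ 9 → i=7, swap a[7],a[8] → [6,2,-6,5,-9,0,-2,-1,10,7,9]
j=9: a[9]=7 ≤ 9 → i=8, swap a[8],a[9] → [6,2,-6,5,-9,0,-2,-1,7,10,9]
final swap a[9],a[10] → [6,2,-6,5,-9,0,-2,-1,7,9,10]; return 9

[6,2,-6,5,-9,0,-2,-1,7,9,10]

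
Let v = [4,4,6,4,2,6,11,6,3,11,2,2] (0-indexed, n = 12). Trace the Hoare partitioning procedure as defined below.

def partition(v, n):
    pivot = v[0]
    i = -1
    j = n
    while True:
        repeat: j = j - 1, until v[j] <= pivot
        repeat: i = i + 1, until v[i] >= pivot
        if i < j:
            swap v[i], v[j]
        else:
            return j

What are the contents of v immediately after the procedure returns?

[2,2,3,2,4,6,11,6,6,11,4,4]

pivot = v[0] = 4; i = -1, j = 12
j→11 (v[11]=2≤4), i→0 (v[0]=4≥4); i<j, swap → [2,4,6,4,2,6,11,6,3,11,2,4]
j→10 (v[10]=2≤4), i→1 (v[1]=4≥4); i<j, swap → [2,2,6,4,2,6,11,6,3,11,4,4]
j→8 (v[8]=3≤4), i→2 (v[2]=6≥4); i<j, swap → [2,2,3,4,2,6,11,6,6,11,4,4]
j→4 (v[4]=2≤4), i→3 (v[3]=4≥4); i<j, swap → [2,2,3,2,4,6,11,6,6,11,4,4]
j→3, i→4; i≥j, return j=3. v = [2,2,3,2,4,6,11,6,6,11,4,4]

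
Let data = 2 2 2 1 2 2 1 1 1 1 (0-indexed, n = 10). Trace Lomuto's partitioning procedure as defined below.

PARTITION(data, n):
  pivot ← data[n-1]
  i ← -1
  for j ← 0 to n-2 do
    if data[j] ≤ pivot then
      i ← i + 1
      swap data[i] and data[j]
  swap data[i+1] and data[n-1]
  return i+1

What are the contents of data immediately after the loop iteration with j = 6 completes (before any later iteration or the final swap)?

pivot=1, i=-1
j=0: 2>1, skip
j=1: 2>1, skip
j=2: 2>1, skip
j=3: 1≤1, i=0, swap(0,3) ⇒ 1 2 2 2 2 2 1 1 1 1
j=4: 2>1, skip
j=5: 2>1, skip
j=6: 1≤1, i=1, swap(1,6) ⇒ 1 1 2 2 2 2 2 1 1 1
(after j=6) data = 1 1 2 2 2 2 2 1 1 1

1 1 2 2 2 2 2 1 1 1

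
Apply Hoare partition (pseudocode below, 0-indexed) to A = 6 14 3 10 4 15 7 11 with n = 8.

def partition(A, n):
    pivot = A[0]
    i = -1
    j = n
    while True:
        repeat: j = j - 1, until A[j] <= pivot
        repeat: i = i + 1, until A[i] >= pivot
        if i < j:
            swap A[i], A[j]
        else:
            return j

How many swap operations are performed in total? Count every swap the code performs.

2

pivot = A[0] = 6; i = -1, j = 8
j→4 (A[4]=4≤6), i→0 (A[0]=6≥6); i<j, swap → 4 14 3 10 6 15 7 11
j→2 (A[2]=3≤6), i→1 (A[1]=14≥6); i<j, swap → 4 3 14 10 6 15 7 11
j→1, i→2; i≥j, return j=1. A = 4 3 14 10 6 15 7 11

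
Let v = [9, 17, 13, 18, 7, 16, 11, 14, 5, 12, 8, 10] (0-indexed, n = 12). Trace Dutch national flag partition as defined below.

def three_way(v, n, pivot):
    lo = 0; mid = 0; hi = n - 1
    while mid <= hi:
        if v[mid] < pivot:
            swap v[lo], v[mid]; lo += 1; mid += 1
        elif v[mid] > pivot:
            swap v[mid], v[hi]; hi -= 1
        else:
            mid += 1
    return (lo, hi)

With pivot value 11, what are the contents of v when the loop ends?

lo=0 mid=0 hi=11
9<11: swap(0,0), lo=1 mid=1 ⇒ [9, 17, 13, 18, 7, 16, 11, 14, 5, 12, 8, 10]
17>11: swap(1,11), hi=10 ⇒ [9, 10, 13, 18, 7, 16, 11, 14, 5, 12, 8, 17]
10<11: swap(1,1), lo=2 mid=2 ⇒ [9, 10, 13, 18, 7, 16, 11, 14, 5, 12, 8, 17]
13>11: swap(2,10), hi=9 ⇒ [9, 10, 8, 18, 7, 16, 11, 14, 5, 12, 13, 17]
8<11: swap(2,2), lo=3 mid=3 ⇒ [9, 10, 8, 18, 7, 16, 11, 14, 5, 12, 13, 17]
18>11: swap(3,9), hi=8 ⇒ [9, 10, 8, 12, 7, 16, 11, 14, 5, 18, 13, 17]
12>11: swap(3,8), hi=7 ⇒ [9, 10, 8, 5, 7, 16, 11, 14, 12, 18, 13, 17]
5<11: swap(3,3), lo=4 mid=4 ⇒ [9, 10, 8, 5, 7, 16, 11, 14, 12, 18, 13, 17]
7<11: swap(4,4), lo=5 mid=5 ⇒ [9, 10, 8, 5, 7, 16, 11, 14, 12, 18, 13, 17]
16>11: swap(5,7), hi=6 ⇒ [9, 10, 8, 5, 7, 14, 11, 16, 12, 18, 13, 17]
14>11: swap(5,6), hi=5 ⇒ [9, 10, 8, 5, 7, 11, 14, 16, 12, 18, 13, 17]
11=11: mid=6
done. lo=5 hi=5; v=[9, 10, 8, 5, 7, 11, 14, 16, 12, 18, 13, 17]

[9, 10, 8, 5, 7, 11, 14, 16, 12, 18, 13, 17]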